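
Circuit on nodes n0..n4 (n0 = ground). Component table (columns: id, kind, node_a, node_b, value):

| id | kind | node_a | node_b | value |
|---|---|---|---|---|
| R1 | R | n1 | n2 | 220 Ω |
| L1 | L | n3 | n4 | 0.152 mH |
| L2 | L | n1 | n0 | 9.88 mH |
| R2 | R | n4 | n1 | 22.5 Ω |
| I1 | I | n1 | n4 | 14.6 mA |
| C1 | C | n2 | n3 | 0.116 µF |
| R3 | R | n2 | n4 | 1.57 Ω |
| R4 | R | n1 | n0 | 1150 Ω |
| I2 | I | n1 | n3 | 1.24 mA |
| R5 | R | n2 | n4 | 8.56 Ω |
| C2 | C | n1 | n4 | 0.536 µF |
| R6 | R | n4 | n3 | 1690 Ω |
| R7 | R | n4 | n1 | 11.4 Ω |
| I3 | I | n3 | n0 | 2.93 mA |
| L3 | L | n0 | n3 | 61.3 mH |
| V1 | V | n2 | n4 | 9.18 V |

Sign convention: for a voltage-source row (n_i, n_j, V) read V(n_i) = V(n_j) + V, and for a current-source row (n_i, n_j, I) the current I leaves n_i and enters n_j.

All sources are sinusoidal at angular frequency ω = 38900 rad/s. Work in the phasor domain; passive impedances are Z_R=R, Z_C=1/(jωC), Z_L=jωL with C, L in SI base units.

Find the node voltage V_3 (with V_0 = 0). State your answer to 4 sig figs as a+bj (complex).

Apply KCL at each of the 4 non-ground nodes and solve the resulting linear system.
Node n1: branches {R1, L2, R2, I1, R4, I2, C2, R7} → V_1 = -0.2004-0.9151j
Node n2: branches {R1, C1, R3, R5, V1} → V_2 = 8.776-0.8861j
Node n3: branches {L1, C1, I2, R6, I3, L3} → V_3 = -0.6541-0.8932j
Node n4: branches {L1, R2, I1, R3, R5, C2, R6, R7, V1} → V_4 = -0.4040-0.8861j
Source currents: i(V1)=-6.960-0.04268j

-0.6541-0.8932j V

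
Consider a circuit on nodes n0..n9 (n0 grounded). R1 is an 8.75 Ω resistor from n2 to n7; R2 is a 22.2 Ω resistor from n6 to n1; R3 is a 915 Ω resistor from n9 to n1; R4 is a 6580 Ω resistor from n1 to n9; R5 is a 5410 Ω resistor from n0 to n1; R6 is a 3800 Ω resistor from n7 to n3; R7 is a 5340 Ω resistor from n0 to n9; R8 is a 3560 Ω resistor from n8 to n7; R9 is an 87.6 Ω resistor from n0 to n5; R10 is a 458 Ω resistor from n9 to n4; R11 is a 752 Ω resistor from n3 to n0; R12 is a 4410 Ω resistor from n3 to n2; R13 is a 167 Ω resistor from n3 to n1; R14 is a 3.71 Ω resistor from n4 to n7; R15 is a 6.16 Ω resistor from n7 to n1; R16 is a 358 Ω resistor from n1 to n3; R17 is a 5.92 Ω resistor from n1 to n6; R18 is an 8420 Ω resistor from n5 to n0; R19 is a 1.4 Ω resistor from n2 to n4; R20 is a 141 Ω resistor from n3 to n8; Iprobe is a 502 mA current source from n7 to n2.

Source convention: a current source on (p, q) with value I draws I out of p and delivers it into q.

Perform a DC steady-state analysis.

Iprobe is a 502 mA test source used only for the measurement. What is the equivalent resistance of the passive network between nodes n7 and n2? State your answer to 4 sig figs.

R_eq = 3.219 Ω

Apply KCL at each of the 9 non-ground nodes and solve the resulting linear system.
Node n1: branches {R2, R3, R4, R5, R13, R15, R16, R17} → V_1 = -0.1149
Node n2: branches {R1, R12, R19, Iprobe} → V_2 = 1.493
Node n3: branches {R6, R11, R12, R13, R16, R20} → V_3 = -0.06769
Node n4: branches {R10, R14, R19} → V_4 = 1.049
Node n5: branches {R9, R18} → V_5 = 0.000
Node n6: branches {R2, R17} → V_6 = -0.1149
Node n7: branches {R1, R6, R8, R14, R15, Iprobe} → V_7 = -0.1230
Node n8: branches {R8, R20} → V_8 = -0.06980
Node n9: branches {R3, R4, R7, R10} → V_9 = 0.5941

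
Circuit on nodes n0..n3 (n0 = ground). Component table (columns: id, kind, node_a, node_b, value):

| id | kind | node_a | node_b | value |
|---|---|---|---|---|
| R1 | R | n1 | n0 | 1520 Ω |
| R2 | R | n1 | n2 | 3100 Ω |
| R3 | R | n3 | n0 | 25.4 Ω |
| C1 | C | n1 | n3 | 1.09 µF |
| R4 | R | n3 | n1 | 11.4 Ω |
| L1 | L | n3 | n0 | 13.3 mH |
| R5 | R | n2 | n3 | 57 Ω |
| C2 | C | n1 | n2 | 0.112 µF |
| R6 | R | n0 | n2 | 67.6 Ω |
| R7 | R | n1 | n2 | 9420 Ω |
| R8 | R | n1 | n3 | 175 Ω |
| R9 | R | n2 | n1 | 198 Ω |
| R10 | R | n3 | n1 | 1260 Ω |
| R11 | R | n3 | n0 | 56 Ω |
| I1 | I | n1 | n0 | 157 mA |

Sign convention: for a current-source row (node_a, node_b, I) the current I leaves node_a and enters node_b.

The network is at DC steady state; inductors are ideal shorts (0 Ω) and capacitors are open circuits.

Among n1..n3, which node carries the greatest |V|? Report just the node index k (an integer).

1

MNA unknowns: 3 node voltages V₁..V_3 plus 1 source current (L1)
R1: Y=0.0006579 on G[1,0]
R2: Y=0.0003226 on G[1,2]
R3: Y=0.03937 on G[3,0]
C1: Y=0.000 on G[1,3]
R4: Y=0.08772 on G[3,1]
L1: row V3−V0=0, i_L1 at 3,0
R5: Y=0.01754 on G[2,3]
C2: Y=0.000 on G[1,2]
R6: Y=0.01479 on G[0,2]
R7: Y=0.0001062 on G[1,2]
R8: Y=0.005714 on G[1,3]
R9: Y=0.005051 on G[2,1]
R10: Y=0.0007937 on G[3,1]
R11: Y=0.01786 on G[3,0]
I1: z[1]−=0.157, z[0]+=0.157
solve → V1=-1.577, V2=-0.2285, V3=0.000
aux → i_L1=-0.1526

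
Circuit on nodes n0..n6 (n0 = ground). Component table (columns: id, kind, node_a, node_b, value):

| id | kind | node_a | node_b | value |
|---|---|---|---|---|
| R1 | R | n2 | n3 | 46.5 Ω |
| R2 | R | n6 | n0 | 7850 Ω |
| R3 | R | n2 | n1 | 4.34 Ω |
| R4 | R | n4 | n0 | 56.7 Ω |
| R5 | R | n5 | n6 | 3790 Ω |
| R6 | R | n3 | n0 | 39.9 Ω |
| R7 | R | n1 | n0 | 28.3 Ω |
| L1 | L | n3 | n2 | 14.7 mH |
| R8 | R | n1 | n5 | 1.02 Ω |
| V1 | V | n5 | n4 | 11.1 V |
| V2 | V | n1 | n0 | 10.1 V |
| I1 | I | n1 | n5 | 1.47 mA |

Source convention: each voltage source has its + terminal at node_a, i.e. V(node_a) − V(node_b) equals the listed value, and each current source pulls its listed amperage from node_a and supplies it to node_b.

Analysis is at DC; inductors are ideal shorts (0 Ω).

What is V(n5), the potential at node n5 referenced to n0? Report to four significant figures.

Apply KCL at each of the 6 non-ground nodes and solve the resulting linear system.
Node n1: branches {R3, R7, R8, V2, I1} → V_1 = 10.10
Node n2: branches {R1, R3, L1} → V_2 = 9.109
Node n3: branches {R1, R6, L1} → V_3 = 9.109
Node n4: branches {R4, V1} → V_4 = -0.9817
Node n5: branches {R5, R8, V1, I1} → V_5 = 10.12
Node n6: branches {R2, R5} → V_6 = 6.824
Source currents: i(L1)=-0.2283, i(V1)=-0.01731, i(V2)=-0.5687

10.12 V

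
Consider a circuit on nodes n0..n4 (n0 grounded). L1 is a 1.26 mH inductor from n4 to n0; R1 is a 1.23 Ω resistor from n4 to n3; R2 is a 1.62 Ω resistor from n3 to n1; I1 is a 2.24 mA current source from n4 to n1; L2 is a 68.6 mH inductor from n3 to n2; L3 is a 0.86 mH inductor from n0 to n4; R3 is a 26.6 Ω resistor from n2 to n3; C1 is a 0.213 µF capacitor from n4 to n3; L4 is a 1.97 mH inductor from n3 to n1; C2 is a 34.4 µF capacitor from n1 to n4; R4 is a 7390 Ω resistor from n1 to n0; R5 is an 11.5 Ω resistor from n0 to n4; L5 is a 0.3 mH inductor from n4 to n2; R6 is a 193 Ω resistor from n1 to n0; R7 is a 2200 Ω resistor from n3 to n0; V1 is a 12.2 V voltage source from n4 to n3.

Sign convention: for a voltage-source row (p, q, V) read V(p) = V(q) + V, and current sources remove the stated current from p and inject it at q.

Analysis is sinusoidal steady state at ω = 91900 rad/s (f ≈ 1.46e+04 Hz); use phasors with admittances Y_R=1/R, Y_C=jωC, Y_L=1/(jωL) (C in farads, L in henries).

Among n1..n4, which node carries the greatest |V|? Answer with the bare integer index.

3

Apply KCL at each of the 4 non-ground nodes and solve the resulting linear system.
Node n1: branches {R2, I1, L4, C2, R4, R6} → V_1 = -0.3232+2.194j
Node n2: branches {L2, R3, L5} → V_2 = -6.208-6.177j
Node n3: branches {R1, R2, L2, R3, C1, L4, R7, V1} → V_3 = -12.09-0.1069j
Node n4: branches {L1, R1, I1, L3, C1, C2, R5, L5, V1} → V_4 = 0.1091-0.1069j
Source currents: i(V1)=-17.42-1.365j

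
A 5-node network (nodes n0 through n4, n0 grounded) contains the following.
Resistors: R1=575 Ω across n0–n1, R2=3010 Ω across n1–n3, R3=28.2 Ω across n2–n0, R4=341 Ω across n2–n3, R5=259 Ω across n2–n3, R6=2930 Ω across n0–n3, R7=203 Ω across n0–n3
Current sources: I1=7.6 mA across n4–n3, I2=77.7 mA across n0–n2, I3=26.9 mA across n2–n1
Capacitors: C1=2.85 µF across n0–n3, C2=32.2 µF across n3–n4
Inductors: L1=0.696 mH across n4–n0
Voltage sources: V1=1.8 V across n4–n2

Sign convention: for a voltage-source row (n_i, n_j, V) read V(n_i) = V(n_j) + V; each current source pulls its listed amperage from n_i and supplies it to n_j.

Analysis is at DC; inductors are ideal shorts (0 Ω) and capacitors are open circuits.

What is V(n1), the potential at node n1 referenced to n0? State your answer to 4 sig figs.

12.98 V

Element admittances at DC:
  Y(R1) = 0.001739 S between n0,n1
  I1: injects 0.0076 A into n3 (from n4)
  Y(R2) = 0.0003322 S between n1,n3
  Y(C1) = 0.000 S between n0,n3
  Y(R3) = 0.03546 S between n2,n0
  I2: injects 0.0777 A into n2 (from n0)
  Y(R4) = 0.002933 S between n2,n3
  Y(R5) = 0.003861 S between n2,n3
  Y(R6) = 0.0003413 S between n0,n3
  L1: short n4↔n0 (DC inductor)
  Y(R7) = 0.004926 S between n0,n3
  Y(C2) = 0.000 S between n3,n4
  I3: injects 0.0269 A into n1 (from n2)
  V1: constraint V(n4)−V(n2) = 1.8
Assemble and solve the 6×6 MNA system:
  V(n1)=12.98  V(n2)=-1.800  V(n3)=-0.02544  V(n4)=0.000
  i(L1)=0.1191  i(V1)=-0.1267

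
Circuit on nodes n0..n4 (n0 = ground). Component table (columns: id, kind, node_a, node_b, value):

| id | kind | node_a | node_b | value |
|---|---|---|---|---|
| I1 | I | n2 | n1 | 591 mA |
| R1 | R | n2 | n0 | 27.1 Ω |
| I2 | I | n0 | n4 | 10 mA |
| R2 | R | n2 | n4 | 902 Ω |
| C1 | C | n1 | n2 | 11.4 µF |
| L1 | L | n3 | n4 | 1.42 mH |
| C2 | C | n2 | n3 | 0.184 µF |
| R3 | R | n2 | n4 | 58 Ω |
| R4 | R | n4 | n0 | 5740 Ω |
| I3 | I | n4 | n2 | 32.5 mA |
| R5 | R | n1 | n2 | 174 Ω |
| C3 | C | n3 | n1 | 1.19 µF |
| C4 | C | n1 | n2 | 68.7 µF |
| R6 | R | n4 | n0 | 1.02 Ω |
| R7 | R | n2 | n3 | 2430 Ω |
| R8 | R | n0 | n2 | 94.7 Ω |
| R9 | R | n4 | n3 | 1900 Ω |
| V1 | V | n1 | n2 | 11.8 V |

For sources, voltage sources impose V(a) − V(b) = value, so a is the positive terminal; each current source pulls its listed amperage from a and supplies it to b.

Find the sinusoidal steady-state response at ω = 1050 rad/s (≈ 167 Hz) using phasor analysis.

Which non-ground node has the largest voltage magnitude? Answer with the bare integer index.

MNA unknowns: 4 node voltages V₁..V_4 plus 1 source current (V1)
I1: z[2]−=0.591, z[1]+=0.591
R1: Y=0.03690+0.000j on G[2,0]
I2: z[0]−=0.01, z[4]+=0.01
R2: Y=0.001109+0.000j on G[2,4]
C1: Y=0.000+0.01197j on G[1,2]
L1: Y=0.000-0.6707j on G[3,4]
C2: Y=0.000+0.0001932j on G[2,3]
R3: Y=0.01724+0.000j on G[2,4]
R4: Y=0.0001742+0.000j on G[4,0]
I3: z[4]−=0.0325, z[2]+=0.0325
R5: Y=0.005747+0.000j on G[1,2]
C3: Y=0.000+0.001249j on G[3,1]
C4: Y=0.000+0.07214j on G[1,2]
R6: Y=0.9804+0.000j on G[4,0]
R7: Y=0.0004115+0.000j on G[2,3]
R8: Y=0.01056+0.000j on G[0,2]
R9: Y=0.0005263+0.000j on G[4,3]
V1: row V1−V2=11.8, i_V1 at 1,2
solve → V1=12.28-0.2308j, V2=0.4816-0.2308j, V3=-0.03606+0.01203j, V4=-0.01311+0.01117j
aux → i_V1=0.5229-1.008j

1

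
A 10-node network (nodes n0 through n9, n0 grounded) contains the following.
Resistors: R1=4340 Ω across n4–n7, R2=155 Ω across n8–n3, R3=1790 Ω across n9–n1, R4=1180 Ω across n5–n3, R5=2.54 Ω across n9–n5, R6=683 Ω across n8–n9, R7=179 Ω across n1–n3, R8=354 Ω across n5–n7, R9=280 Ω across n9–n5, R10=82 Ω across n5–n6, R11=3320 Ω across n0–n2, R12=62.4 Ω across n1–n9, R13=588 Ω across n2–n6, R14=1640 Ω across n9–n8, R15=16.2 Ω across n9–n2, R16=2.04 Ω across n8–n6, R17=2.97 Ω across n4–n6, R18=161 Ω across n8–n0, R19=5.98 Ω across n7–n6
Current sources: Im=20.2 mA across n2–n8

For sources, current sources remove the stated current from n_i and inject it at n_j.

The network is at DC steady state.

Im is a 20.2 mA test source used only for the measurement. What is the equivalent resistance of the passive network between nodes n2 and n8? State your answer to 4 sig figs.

Element admittances at DC:
  Y(R1) = 0.0002304 S between n4,n7
  Y(R2) = 0.006452 S between n8,n3
  Y(R3) = 0.0005587 S between n9,n1
  Y(R4) = 0.0008475 S between n5,n3
  Y(R5) = 0.3937 S between n9,n5
  Y(R6) = 0.001464 S between n8,n9
  Y(R7) = 0.005587 S between n1,n3
  Y(R8) = 0.002825 S between n5,n7
  Y(R9) = 0.003571 S between n9,n5
  Y(R10) = 0.01220 S between n5,n6
  Y(R11) = 0.0003012 S between n0,n2
  Y(R12) = 0.01603 S between n1,n9
  Y(R13) = 0.001701 S between n2,n6
  Y(R14) = 0.0006098 S between n9,n8
  Y(R15) = 0.06173 S between n9,n2
  Y(R16) = 0.4902 S between n8,n6
  Y(R17) = 0.3367 S between n4,n6
  Y(R18) = 0.006211 S between n8,n0
  Y(R19) = 0.1672 S between n7,n6
  Im: injects 0.0202 A into n8 (from n2)
Assemble and solve the 9×9 MNA system:
  V(n1)=-0.7541  V(n2)=-1.177  V(n3)=-0.3545  V(n4)=0.02600  V(n5)=-0.8544  V(n6)=0.02601  V(n7)=0.01141  V(n8)=0.05708  V(n9)=-0.8887

R_eq = 61.09 Ω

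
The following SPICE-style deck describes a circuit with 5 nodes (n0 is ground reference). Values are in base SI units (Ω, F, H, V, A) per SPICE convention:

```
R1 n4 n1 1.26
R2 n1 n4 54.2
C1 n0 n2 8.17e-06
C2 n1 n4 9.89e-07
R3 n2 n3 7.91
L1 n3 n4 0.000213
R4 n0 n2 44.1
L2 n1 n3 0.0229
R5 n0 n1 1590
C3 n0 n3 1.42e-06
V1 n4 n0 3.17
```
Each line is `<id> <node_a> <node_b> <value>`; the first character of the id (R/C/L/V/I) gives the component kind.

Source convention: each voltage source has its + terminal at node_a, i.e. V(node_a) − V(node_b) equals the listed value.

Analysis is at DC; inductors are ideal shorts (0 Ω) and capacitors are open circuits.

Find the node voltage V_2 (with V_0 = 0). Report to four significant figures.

2.688 V

Element admittances at DC:
  Y(R1) = 0.7937 S between n4,n1
  Y(R2) = 0.01845 S between n1,n4
  Y(C1) = 0.000 S between n0,n2
  Y(C2) = 0.000 S between n1,n4
  Y(R3) = 0.1264 S between n2,n3
  L1: short n3↔n4 (DC inductor)
  Y(R4) = 0.02268 S between n0,n2
  L2: short n1↔n3 (DC inductor)
  Y(R5) = 0.0006289 S between n0,n1
  Y(C3) = 0.000 S between n0,n3
  V1: constraint V(n4)−V(n0) = 3.17
Assemble and solve the 7×7 MNA system:
  V(n1)=3.170  V(n2)=2.688  V(n3)=3.170  V(n4)=3.170
  i(L1)=-0.06294  i(L2)=-0.001994  i(V1)=-0.06294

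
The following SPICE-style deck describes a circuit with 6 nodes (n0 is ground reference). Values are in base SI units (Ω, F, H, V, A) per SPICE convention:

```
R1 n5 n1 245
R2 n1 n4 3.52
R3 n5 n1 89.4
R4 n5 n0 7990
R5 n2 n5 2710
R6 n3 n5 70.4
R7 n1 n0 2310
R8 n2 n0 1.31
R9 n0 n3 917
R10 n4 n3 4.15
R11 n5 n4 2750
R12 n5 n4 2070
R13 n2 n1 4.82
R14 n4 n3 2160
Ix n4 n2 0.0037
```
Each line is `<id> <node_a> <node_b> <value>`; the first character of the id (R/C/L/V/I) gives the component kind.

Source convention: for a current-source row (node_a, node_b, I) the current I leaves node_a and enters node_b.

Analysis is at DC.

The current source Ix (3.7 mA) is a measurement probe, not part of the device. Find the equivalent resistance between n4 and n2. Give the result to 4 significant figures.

R_eq = 8.150 Ω

Apply KCL at each of the 5 non-ground nodes and solve the resulting linear system.
Node n1: branches {R1, R2, R3, R7, R13} → V_1 = -0.01753
Node n2: branches {R5, R8, R13, Ix} → V_2 = 5.600e-05
Node n3: branches {R6, R9, R10, R14} → V_3 = -0.02959
Node n4: branches {R2, R10, R11, R12, R14, Ix} → V_4 = -0.03010
Node n5: branches {R1, R3, R4, R5, R6, R11, R12} → V_5 = -0.02315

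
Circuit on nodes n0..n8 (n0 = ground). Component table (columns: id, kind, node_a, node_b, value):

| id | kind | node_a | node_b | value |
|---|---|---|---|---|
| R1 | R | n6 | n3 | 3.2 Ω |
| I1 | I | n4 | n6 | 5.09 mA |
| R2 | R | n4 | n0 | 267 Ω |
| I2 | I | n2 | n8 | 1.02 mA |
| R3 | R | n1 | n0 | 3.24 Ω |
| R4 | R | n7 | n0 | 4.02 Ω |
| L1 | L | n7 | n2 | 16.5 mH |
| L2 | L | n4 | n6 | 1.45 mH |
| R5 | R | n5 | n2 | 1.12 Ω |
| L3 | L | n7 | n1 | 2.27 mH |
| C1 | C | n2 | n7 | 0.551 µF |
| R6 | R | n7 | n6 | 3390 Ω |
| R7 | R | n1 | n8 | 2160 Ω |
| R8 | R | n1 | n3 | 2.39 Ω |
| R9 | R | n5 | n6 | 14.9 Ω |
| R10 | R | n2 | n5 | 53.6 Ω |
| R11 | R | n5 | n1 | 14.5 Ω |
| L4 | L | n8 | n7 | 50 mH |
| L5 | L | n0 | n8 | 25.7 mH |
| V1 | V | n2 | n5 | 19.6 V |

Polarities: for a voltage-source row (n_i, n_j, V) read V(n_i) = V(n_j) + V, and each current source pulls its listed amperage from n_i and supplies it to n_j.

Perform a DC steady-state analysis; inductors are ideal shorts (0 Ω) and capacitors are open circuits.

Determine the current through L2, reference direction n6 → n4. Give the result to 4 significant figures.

-0.01461 A

MNA unknowns: 8 node voltages V₁..V_8 plus 6 source currents (L1, L2, L3, L4, L5, V1)
R1: Y=0.3125 on G[6,3]
I1: z[4]−=0.00509, z[6]+=0.00509
R2: Y=0.003745 on G[4,0]
I2: z[2]−=0.00102, z[8]+=0.00102
R3: Y=0.3086 on G[1,0]
R4: Y=0.2488 on G[7,0]
L1: row V7−V2=0, i_L1 at 7,2
L2: row V4−V6=0, i_L2 at 4,6
R5: Y=0.8929 on G[5,2]
L3: row V7−V1=0, i_L3 at 7,1
C1: Y=0.000 on G[2,7]
R6: Y=0.0002950 on G[7,6]
R7: Y=0.0004630 on G[1,8]
R8: Y=0.4184 on G[1,3]
R9: Y=0.06711 on G[5,6]
R10: Y=0.01866 on G[2,5]
R11: Y=0.06897 on G[5,1]
L4: row V8−V7=0, i_L4 at 8,7
L5: row V0−V8=0, i_L5 at 0,8
V1: row V2−V5=19.6, i_V1 at 2,5
solve → V1=0.000, V2=0.000, V3=-2.249, V4=-5.261, V5=-19.60, V6=-5.261, V7=0.000, V8=0.000
aux → i_L1=-2.313, i_L2=0.01461, i_L3=2.293, i_L4=-0.01868, i_L5=-0.01970, i_V1=-20.18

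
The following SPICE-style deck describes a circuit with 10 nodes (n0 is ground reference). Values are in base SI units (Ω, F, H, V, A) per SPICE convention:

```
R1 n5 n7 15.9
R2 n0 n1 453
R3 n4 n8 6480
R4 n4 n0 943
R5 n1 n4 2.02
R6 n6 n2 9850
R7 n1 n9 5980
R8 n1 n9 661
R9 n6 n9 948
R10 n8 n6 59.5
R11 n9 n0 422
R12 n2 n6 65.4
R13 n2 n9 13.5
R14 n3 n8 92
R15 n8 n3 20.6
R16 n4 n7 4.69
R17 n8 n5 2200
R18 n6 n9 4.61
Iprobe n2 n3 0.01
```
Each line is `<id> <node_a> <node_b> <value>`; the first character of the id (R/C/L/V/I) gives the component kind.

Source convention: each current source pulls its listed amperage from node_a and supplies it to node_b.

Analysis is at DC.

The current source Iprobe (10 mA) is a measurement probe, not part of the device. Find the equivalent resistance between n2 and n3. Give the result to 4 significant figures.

R_eq = 88.54 Ω

MNA unknowns: 9 node voltages V₁..V_9
R1: Y=0.06289 on G[5,7]
R2: Y=0.002208 on G[0,1]
R3: Y=0.0001543 on G[4,8]
R4: Y=0.001060 on G[4,0]
R5: Y=0.4950 on G[1,4]
R6: Y=0.0001015 on G[6,2]
R7: Y=0.0001672 on G[1,9]
R8: Y=0.001513 on G[1,9]
R9: Y=0.001055 on G[6,9]
R10: Y=0.01681 on G[8,6]
R11: Y=0.002370 on G[9,0]
R12: Y=0.01529 on G[2,6]
R13: Y=0.07407 on G[2,9]
R14: Y=0.01087 on G[3,8]
R15: Y=0.04854 on G[8,3]
R16: Y=0.2132 on G[4,7]
R17: Y=0.0004545 on G[8,5]
R18: Y=0.2169 on G[6,9]
Iprobe: z[2]−=0.01, z[3]+=0.01
solve → V1=0.04230, V2=-0.1644, V3=0.7210, V4=0.04283, V5=0.04756, V6=-0.02402, V7=0.04391, V8=0.5526, V9=-0.05857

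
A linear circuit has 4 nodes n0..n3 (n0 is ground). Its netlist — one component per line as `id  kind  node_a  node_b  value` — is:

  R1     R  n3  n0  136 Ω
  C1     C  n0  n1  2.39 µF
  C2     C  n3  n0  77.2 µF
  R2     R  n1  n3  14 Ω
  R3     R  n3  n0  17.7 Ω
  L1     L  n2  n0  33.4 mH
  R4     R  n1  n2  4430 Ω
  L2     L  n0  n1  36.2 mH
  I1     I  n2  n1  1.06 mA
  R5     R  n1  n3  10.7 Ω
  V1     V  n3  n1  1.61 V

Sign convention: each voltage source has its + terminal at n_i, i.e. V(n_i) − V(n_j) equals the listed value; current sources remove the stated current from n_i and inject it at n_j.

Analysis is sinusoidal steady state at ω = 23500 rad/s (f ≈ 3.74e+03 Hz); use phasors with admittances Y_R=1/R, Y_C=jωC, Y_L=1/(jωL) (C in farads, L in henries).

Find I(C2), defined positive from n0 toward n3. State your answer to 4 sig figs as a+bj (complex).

0.001596-0.08564j A

Apply KCL at each of the 3 non-ground nodes and solve the resulting linear system.
Node n1: branches {C1, R2, R4, L2, I1, R5, V1} → V_1 = -1.563+0.0008797j
Node n2: branches {L1, R4, I1} → V_2 = -0.1906-1.075j
Node n3: branches {R1, C2, R2, R3, R5, V1} → V_3 = 0.04720+0.0008797j
Source currents: i(V1)=-0.2669-0.08569j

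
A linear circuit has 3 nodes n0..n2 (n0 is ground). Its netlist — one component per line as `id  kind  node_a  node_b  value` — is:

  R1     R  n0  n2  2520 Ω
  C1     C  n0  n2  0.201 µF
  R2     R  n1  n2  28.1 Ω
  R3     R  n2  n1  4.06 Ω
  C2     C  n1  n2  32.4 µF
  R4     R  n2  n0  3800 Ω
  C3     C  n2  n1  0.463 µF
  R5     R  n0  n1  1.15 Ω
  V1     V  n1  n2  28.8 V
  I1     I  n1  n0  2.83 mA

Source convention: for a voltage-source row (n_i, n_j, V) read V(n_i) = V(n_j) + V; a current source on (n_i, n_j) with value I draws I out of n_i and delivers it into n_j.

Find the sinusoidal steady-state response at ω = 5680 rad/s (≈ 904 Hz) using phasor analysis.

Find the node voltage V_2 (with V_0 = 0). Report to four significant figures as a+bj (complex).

Apply KCL at each of the 2 non-ground nodes and solve the resulting linear system.
Node n1: branches {R2, R3, C2, C3, R5, V1, I1} → V_1 = 0.01864+0.03776j
Node n2: branches {R1, C1, R2, R3, C2, R4, C3, V1} → V_2 = -28.78+0.03776j
Source currents: i(V1)=-8.138-5.409j

-28.78+0.03776j V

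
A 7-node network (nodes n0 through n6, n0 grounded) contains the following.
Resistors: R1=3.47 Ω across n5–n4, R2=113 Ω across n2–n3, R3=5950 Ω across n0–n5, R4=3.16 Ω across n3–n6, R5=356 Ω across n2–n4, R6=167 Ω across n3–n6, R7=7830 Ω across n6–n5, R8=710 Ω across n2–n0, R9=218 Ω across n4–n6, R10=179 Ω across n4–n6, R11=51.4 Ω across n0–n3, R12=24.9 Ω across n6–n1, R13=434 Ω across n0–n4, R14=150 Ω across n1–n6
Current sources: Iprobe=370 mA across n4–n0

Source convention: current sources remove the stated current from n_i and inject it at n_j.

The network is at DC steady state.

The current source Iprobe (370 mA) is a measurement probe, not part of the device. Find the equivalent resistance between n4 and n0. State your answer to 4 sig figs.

R_eq = 97.22 Ω

MNA unknowns: 6 node voltages V₁..V_6
R1: Y=0.2882 on G[5,4]
R2: Y=0.008850 on G[2,3]
R3: Y=0.0001681 on G[0,5]
R4: Y=0.3165 on G[3,6]
R5: Y=0.002809 on G[2,4]
R6: Y=0.005988 on G[3,6]
R7: Y=0.0001277 on G[6,5]
R8: Y=0.001408 on G[2,0]
R9: Y=0.004587 on G[4,6]
R10: Y=0.005587 on G[4,6]
R11: Y=0.01946 on G[0,3]
R12: Y=0.04016 on G[6,1]
R13: Y=0.002304 on G[0,4]
R14: Y=0.006667 on G[1,6]
Iprobe: z[4]−=0.37, z[0]+=0.37
solve → V1=-13.94, V2=-16.70, V3=-13.24, V4=-35.97, V5=-35.94, V6=-13.94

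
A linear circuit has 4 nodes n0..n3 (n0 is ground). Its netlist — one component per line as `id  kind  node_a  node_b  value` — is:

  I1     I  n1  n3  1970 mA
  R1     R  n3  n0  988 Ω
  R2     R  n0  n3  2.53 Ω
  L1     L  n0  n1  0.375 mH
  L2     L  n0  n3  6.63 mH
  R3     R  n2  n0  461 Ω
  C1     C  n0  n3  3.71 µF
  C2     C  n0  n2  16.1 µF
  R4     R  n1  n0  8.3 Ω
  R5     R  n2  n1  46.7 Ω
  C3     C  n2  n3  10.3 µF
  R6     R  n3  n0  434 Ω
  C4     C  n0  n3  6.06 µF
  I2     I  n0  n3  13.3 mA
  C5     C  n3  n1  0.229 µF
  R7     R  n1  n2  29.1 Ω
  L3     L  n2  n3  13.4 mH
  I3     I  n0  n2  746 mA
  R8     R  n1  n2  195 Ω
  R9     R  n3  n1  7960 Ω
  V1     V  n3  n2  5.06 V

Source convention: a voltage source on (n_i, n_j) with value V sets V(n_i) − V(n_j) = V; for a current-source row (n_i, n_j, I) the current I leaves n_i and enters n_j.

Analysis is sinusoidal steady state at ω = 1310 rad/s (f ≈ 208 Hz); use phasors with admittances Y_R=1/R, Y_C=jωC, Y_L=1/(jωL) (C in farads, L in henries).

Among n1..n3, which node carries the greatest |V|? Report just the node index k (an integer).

Apply KCL at each of the 3 non-ground nodes and solve the resulting linear system.
Node n1: branches {I1, L1, R4, R5, C5, R7, R8, R9} → V_1 = -0.1196-0.9178j
Node n2: branches {R3, C2, R5, C3, R7, L3, I3, R8, V1} → V_2 = 1.311+1.227j
Node n3: branches {I1, R1, R2, L2, C1, C3, R6, C4, I2, C5, L3, R9, V1} → V_3 = 6.371+1.227j
Source currents: i(V1)=-0.6819+0.3809j

3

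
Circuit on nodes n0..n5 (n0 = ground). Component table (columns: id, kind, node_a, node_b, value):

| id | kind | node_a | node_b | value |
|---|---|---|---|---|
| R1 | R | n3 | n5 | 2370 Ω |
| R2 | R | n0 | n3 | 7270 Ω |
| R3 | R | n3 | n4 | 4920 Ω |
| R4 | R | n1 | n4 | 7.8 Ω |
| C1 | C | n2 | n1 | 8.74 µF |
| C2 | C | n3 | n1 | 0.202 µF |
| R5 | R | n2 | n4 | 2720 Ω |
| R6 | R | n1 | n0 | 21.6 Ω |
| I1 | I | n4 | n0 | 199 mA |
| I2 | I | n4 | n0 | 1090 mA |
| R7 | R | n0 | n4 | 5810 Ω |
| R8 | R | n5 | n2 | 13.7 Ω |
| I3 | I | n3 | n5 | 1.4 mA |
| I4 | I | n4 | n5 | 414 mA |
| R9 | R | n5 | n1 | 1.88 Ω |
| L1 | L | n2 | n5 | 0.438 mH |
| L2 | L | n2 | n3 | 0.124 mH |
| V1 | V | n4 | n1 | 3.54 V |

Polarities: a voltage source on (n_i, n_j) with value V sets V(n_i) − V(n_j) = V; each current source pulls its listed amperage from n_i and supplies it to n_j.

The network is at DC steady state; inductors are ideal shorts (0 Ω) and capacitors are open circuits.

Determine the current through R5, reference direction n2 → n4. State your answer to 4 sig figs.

-0.001012 A

Element admittances at DC:
  Y(R1) = 0.0004219 S between n3,n5
  Y(R2) = 0.0001376 S between n0,n3
  Y(R3) = 0.0002033 S between n3,n4
  Y(R4) = 0.1282 S between n1,n4
  Y(C1) = 0.000 S between n2,n1
  Y(C2) = 0.000 S between n3,n1
  Y(R5) = 0.0003676 S between n2,n4
  Y(R6) = 0.04630 S between n1,n0
  I1: injects 0.199 A into n0 (from n4)
  I2: injects 1.09 A into n0 (from n4)
  Y(R7) = 0.0001721 S between n0,n4
  Y(R8) = 0.07299 S between n5,n2
  I3: injects 0.0014 A into n5 (from n3)
  I4: injects 0.414 A into n5 (from n4)
  Y(R9) = 0.5319 S between n5,n1
  L1: short n2↔n5 (DC inductor)
  L2: short n2↔n3 (DC inductor)
  V1: constraint V(n4)−V(n1) = 3.54
Assemble and solve the 8×8 MNA system:
  V(n1)=-27.67  V(n2)=-26.88  V(n3)=-26.88  V(n4)=-24.13  V(n5)=-26.88
  i(L1)=0.003869  i(L2)=-0.002857  i(V1)=-2.154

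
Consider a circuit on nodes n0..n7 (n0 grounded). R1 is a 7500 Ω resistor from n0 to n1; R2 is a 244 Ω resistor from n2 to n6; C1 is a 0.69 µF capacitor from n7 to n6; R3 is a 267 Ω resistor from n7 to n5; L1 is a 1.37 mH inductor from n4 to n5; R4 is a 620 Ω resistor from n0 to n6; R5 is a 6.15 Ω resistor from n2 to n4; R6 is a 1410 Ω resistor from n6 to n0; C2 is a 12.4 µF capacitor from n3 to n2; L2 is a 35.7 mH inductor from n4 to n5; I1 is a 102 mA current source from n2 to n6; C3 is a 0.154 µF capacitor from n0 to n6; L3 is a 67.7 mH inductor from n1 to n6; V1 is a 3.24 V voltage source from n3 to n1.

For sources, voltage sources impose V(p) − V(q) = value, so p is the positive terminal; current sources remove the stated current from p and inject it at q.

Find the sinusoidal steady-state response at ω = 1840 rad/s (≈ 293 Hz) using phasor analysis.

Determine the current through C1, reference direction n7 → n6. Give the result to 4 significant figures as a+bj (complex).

Element admittances at ω=1840 rad/s:
  Y(R1) = 0.0001333+0.000j S between n0,n1
  Y(R2) = 0.004098+0.000j S between n2,n6
  Y(C1) = 0.000+0.001270j S between n7,n6
  Y(R3) = 0.003745+0.000j S between n7,n5
  Y(L1) = 0.000-0.3967j S between n4,n5
  Y(R4) = 0.001613+0.000j S between n0,n6
  Y(R5) = 0.1626+0.000j S between n2,n4
  Y(R6) = 0.0007092+0.000j S between n6,n0
  Y(C2) = 0.000+0.02282j S between n3,n2
  Y(L2) = 0.000-0.01522j S between n4,n5
  I1: injects 0.102 A into n6 (from n2)
  Y(C3) = 0.000+0.0002834j S between n0,n6
  Y(L3) = 0.000-0.008028j S between n1,n6
  V1: constraint V(n3)−V(n1) = 3.24
Assemble and solve the 8×8 MNA system:
  V(n1)=-4.859-13.05j  V(n2)=0.1427-8.184j  V(n3)=-1.619-13.05j  V(n4)=0.08114-8.161j  V(n5)=0.07200-8.186j  V(n6)=0.3650+0.7050j  V(n7)=-2.601-7.180j
  i(V1)=-0.1111+0.04020j

0.01001-0.003766j A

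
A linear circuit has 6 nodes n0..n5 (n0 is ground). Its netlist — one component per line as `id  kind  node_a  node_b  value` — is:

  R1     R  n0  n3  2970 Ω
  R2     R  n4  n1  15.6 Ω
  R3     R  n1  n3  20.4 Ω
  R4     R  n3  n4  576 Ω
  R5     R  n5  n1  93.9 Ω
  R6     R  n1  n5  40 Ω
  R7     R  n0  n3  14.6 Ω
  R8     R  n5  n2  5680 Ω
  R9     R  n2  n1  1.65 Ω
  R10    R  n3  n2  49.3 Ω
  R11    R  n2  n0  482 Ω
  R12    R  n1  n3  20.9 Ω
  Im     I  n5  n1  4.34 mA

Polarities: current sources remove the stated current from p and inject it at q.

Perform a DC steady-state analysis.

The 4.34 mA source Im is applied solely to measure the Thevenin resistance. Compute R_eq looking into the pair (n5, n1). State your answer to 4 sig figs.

MNA unknowns: 5 node voltages V₁..V_5
R1: Y=0.0003367 on G[0,3]
R2: Y=0.06410 on G[4,1]
R3: Y=0.04902 on G[1,3]
R4: Y=0.001736 on G[3,4]
R5: Y=0.01065 on G[5,1]
R6: Y=0.02500 on G[1,5]
R7: Y=0.06849 on G[0,3]
R8: Y=0.0001761 on G[5,2]
R9: Y=0.6061 on G[2,1]
R10: Y=0.02028 on G[3,2]
R11: Y=0.002075 on G[2,0]
R12: Y=0.04785 on G[1,3]
Im: z[5]−=0.00434, z[1]+=0.00434
solve → V1=7.117e-06, V2=-2.704e-05, V3=8.150e-07, V4=6.951e-06, V5=-0.1211

R_eq = 27.91 Ω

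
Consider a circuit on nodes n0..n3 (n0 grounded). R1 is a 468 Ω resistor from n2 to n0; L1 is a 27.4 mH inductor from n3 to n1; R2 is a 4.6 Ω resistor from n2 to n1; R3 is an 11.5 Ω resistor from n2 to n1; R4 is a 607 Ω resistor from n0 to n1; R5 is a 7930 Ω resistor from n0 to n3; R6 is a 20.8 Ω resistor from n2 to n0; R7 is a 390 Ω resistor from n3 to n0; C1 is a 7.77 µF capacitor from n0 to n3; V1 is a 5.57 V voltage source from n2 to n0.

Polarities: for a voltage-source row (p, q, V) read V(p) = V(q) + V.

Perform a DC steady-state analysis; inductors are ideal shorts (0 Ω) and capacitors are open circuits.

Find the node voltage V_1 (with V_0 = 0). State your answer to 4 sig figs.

5.492 V

MNA unknowns: 3 node voltages V₁..V_3 plus 2 source currents (L1, V1)
R1: Y=0.002137 on G[2,0]
L1: row V3−V1=0, i_L1 at 3,1
R2: Y=0.2174 on G[2,1]
R3: Y=0.08696 on G[2,1]
R4: Y=0.001647 on G[0,1]
R5: Y=0.0001261 on G[0,3]
R6: Y=0.04808 on G[2,0]
R7: Y=0.002564 on G[3,0]
C1: Y=0.000 on G[0,3]
V1: row V2−V0=5.57, i_V1 at 2,0
solve → V1=5.492, V2=5.570, V3=5.492
aux → i_L1=-0.01477, i_V1=-0.3035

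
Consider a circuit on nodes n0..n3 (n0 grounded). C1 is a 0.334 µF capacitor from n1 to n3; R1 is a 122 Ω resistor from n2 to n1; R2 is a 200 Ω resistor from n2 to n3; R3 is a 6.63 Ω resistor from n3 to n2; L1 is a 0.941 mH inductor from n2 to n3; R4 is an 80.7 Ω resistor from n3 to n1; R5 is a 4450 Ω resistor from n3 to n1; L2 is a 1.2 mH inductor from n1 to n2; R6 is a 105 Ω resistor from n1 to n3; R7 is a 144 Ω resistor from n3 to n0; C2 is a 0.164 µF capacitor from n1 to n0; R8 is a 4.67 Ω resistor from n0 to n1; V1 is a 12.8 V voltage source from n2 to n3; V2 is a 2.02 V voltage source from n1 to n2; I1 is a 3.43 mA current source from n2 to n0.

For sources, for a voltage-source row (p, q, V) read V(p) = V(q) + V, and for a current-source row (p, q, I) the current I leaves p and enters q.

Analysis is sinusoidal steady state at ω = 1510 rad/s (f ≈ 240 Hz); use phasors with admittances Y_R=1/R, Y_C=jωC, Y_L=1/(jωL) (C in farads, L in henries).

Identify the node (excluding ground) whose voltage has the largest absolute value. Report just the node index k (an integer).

3

Element admittances at ω=1510 rad/s:
  Y(C1) = 0.000+0.0005043j S between n1,n3
  Y(R1) = 0.008197+0.000j S between n2,n1
  Y(R2) = 0.005000+0.000j S between n2,n3
  Y(R3) = 0.1508+0.000j S between n3,n2
  Y(L1) = 0.000-0.7038j S between n2,n3
  Y(R4) = 0.01239+0.000j S between n3,n1
  Y(R5) = 0.0002247+0.000j S between n3,n1
  Y(L2) = 0.000-0.5519j S between n1,n2
  Y(R6) = 0.009524+0.000j S between n1,n3
  Y(R7) = 0.006944+0.000j S between n3,n0
  Y(C2) = 0.000+0.0002476j S between n1,n0
  Y(R8) = 0.2141+0.000j S between n0,n1
  V1: constraint V(n2)−V(n3) = 12.8
  V2: constraint V(n1)−V(n2) = 2.02
  I1: injects 0.00343 A into n0 (from n2)
Assemble and solve the 5×5 MNA system:
  V(n1)=0.4500-0.0005041j  V(n2)=-1.570-0.0005041j  V(n3)=-14.37-0.0005041j
  i(V1)=-2.423+9.001j  i(V2)=-0.4410+1.107j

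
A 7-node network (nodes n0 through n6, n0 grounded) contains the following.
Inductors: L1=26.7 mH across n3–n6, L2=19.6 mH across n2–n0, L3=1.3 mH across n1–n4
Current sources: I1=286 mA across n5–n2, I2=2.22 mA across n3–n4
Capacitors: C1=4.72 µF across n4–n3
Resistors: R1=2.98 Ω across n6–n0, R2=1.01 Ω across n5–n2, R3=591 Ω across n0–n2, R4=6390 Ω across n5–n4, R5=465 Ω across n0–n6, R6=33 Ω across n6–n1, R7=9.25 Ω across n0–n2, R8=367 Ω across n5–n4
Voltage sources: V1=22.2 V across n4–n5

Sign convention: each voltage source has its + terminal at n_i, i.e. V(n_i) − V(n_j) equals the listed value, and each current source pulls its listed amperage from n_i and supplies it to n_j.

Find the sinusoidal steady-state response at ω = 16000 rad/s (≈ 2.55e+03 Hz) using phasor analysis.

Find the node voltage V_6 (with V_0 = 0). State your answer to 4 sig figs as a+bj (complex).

Element admittances at ω=16000 rad/s:
  Y(L1) = 0.000-0.002341j S between n3,n6
  I1: injects 0.286 A into n2 (from n5)
  Y(C1) = 0.000+0.07552j S between n4,n3
  Y(R1) = 0.3356+0.000j S between n6,n0
  Y(R2) = 0.9901+0.000j S between n5,n2
  Y(R3) = 0.001692+0.000j S between n0,n2
  I2: injects 0.00222 A into n4 (from n3)
  Y(R4) = 0.0001565+0.000j S between n5,n4
  Y(L2) = 0.000-0.003189j S between n2,n0
  Y(R5) = 0.002151+0.000j S between n0,n6
  Y(R6) = 0.03030+0.000j S between n6,n1
  Y(R7) = 0.1081+0.000j S between n0,n2
  Y(L3) = 0.000-0.04808j S between n1,n4
  Y(R8) = 0.002725+0.000j S between n5,n4
  V1: constraint V(n4)−V(n5) = 22.2
Assemble and solve the 7×7 MNA system:
  V(n1)=14.26-6.221j  V(n2)=-3.717+1.803j  V(n3)=18.32+2.129j  V(n4)=17.79+2.015j  V(n5)=-4.412+2.015j  V(n6)=1.191-0.6212j
  i(V1)=-0.4664+0.2098j

1.191-0.6212j V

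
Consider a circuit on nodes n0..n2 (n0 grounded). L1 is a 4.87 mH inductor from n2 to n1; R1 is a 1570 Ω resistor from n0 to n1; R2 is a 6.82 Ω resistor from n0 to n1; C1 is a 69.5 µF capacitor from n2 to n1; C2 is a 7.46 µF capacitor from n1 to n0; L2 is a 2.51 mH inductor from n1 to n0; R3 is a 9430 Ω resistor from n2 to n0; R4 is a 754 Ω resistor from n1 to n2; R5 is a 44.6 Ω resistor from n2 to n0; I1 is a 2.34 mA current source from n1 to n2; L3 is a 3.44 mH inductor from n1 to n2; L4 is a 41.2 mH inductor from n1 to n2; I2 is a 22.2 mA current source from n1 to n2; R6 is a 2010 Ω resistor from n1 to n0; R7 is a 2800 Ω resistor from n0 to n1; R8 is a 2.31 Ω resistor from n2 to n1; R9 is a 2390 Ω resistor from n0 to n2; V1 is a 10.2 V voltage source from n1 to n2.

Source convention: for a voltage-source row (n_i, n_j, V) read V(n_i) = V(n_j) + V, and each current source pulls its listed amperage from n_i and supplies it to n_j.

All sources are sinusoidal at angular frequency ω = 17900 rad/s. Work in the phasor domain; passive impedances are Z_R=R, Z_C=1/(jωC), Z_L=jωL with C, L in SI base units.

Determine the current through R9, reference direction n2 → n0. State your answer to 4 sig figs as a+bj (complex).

MNA unknowns: 2 node voltages V₁..V_2 plus 1 source current (V1)
L1: Y=0.000-0.01147j on G[2,1]
R1: Y=0.0006369+0.000j on G[0,1]
R2: Y=0.1466+0.000j on G[0,1]
C1: Y=0.000+1.244j on G[2,1]
C2: Y=0.000+0.1335j on G[1,0]
L2: Y=0.000-0.02226j on G[1,0]
R3: Y=0.0001060+0.000j on G[2,0]
R4: Y=0.001326+0.000j on G[1,2]
R5: Y=0.02242+0.000j on G[2,0]
I1: z[1]−=0.00234, z[2]+=0.00234
L3: Y=0.000-0.01624j on G[1,2]
L4: Y=0.000-0.001356j on G[1,2]
I2: z[1]−=0.0222, z[2]+=0.0222
R6: Y=0.0004975+0.000j on G[1,0]
R7: Y=0.0003571+0.000j on G[0,1]
R8: Y=0.4329+0.000j on G[2,1]
R9: Y=0.0004184+0.000j on G[0,2]
V1: row V1−V2=10.2, i_V1 at 1,2
solve → V1=0.9614-0.6254j, V2=-9.239-0.6254j
aux → i_V1=-4.666-12.41j

-0.003866-0.0002617j A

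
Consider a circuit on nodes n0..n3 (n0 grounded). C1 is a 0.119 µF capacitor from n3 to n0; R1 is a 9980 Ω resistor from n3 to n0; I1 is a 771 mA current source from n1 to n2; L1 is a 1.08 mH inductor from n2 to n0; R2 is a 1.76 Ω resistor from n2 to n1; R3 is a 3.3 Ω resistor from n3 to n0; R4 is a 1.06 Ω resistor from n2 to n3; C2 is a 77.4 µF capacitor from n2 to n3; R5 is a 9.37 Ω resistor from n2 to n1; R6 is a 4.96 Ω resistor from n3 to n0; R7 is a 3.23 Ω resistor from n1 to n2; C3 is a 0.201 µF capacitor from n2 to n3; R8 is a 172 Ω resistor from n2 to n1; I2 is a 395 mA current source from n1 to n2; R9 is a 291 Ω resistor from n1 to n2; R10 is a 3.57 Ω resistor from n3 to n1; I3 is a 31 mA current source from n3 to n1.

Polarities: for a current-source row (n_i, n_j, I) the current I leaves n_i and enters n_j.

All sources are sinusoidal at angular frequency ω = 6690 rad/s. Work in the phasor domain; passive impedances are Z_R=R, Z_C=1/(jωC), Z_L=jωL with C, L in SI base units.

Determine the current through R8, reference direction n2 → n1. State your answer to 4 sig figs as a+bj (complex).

0.005451-8.830e-05j A

Apply KCL at each of the 3 non-ground nodes and solve the resulting linear system.
Node n1: branches {I1, R2, R5, R7, R8, I2, R9, R10, I3} → V_1 = -0.7228+0.004991j
Node n2: branches {I1, L1, R2, R4, C2, R5, R7, C3, R8, I2, R9} → V_2 = 0.2147-0.01020j
Node n3: branches {C1, R1, R3, R4, C2, R6, C3, R10, I3} → V_3 = 0.002889+0.05887j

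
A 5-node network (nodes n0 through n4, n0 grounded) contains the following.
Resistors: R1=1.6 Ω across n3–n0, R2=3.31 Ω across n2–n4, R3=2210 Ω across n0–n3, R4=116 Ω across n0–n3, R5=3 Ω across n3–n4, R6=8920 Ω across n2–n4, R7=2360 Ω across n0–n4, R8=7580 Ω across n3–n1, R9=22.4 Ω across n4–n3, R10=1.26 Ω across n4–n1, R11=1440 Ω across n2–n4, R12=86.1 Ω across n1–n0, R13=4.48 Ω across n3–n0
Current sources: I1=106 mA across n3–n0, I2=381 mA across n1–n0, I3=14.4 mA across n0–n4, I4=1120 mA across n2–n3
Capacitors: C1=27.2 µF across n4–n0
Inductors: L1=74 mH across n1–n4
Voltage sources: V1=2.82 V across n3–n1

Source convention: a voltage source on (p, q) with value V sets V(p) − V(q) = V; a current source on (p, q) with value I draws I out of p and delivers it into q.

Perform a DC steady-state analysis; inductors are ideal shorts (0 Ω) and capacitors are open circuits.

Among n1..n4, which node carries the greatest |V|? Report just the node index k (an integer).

Element admittances at DC:
  Y(R1) = 0.6250 S between n3,n0
  Y(R2) = 0.3021 S between n2,n4
  Y(R3) = 0.0004525 S between n0,n3
  I1: injects 0.106 A into n0 (from n3)
  Y(R4) = 0.008621 S between n0,n3
  Y(C1) = 0.000 S between n4,n0
  Y(R5) = 0.3333 S between n3,n4
  Y(R6) = 0.0001121 S between n2,n4
  L1: short n1↔n4 (DC inductor)
  I2: injects 0.381 A into n0 (from n1)
  Y(R7) = 0.0004237 S between n0,n4
  Y(R8) = 0.0001319 S between n3,n1
  Y(R9) = 0.04464 S between n4,n3
  Y(R10) = 0.7937 S between n4,n1
  I3: injects 0.0144 A into n4 (from n0)
  Y(R11) = 0.0006944 S between n2,n4
  Y(R12) = 0.01161 S between n1,n0
  Y(R13) = 0.2232 S between n3,n0
  I4: injects 1.12 A into n3 (from n2)
  V1: constraint V(n3)−V(n1) = 2.82
Assemble and solve the 6×6 MNA system:
  V(n1)=-3.325  V(n2)=-7.022  V(n3)=-0.5046  V(n4)=-3.325
  i(L1)=0.03830  i(V1)=0.3803

2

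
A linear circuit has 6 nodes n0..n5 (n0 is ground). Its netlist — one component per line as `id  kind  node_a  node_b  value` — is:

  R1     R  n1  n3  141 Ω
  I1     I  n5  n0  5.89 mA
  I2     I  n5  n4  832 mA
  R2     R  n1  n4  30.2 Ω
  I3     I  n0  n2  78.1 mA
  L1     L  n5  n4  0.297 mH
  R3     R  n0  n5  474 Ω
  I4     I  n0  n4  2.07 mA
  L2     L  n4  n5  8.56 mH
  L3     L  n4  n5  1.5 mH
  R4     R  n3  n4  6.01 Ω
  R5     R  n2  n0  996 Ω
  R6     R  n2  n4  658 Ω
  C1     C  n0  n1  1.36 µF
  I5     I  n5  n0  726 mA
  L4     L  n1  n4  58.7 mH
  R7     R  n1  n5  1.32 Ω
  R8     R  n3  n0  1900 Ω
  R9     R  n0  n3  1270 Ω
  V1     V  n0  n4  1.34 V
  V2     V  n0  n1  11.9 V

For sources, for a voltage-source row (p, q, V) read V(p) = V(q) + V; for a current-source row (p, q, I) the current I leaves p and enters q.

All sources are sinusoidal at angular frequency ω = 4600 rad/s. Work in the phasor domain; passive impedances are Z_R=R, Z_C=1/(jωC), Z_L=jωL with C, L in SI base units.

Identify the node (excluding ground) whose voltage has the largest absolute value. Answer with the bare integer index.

Apply KCL at each of the 5 non-ground nodes and solve the resulting linear system.
Node n1: branches {R1, R2, C1, L4, R7, V2} → V_1 = -11.90+0.000j
Node n2: branches {I3, R5, R6} → V_2 = 30.14+0.000j
Node n3: branches {R1, R4, R8, R9} → V_3 = -1.758+0.000j
Node n4: branches {I2, R2, L1, I4, L2, L3, R4, R6, L4, V1} → V_4 = -1.340+0.000j
Node n5: branches {I1, I2, L1, R3, L2, L3, I5, R7} → V_5 = -6.561-6.201j
Source currents: i(V1)=5.132-4.750j, i(V2)=-4.466+4.662j

2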